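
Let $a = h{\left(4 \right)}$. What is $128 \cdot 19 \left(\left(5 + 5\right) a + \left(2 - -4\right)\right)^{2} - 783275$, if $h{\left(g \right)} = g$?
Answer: $4362837$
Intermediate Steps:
$a = 4$
$128 \cdot 19 \left(\left(5 + 5\right) a + \left(2 - -4\right)\right)^{2} - 783275 = 128 \cdot 19 \left(\left(5 + 5\right) 4 + \left(2 - -4\right)\right)^{2} - 783275 = 2432 \left(10 \cdot 4 + \left(2 + 4\right)\right)^{2} - 783275 = 2432 \left(40 + 6\right)^{2} - 783275 = 2432 \cdot 46^{2} - 783275 = 2432 \cdot 2116 - 783275 = 5146112 - 783275 = 4362837$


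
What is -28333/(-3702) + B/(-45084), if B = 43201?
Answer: 62079715/9272276 ≈ 6.6952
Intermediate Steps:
-28333/(-3702) + B/(-45084) = -28333/(-3702) + 43201/(-45084) = -28333*(-1/3702) + 43201*(-1/45084) = 28333/3702 - 43201/45084 = 62079715/9272276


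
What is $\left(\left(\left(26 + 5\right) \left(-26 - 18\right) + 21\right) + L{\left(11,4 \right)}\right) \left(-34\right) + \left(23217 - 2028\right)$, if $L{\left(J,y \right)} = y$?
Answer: $66715$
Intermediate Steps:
$\left(\left(\left(26 + 5\right) \left(-26 - 18\right) + 21\right) + L{\left(11,4 \right)}\right) \left(-34\right) + \left(23217 - 2028\right) = \left(\left(\left(26 + 5\right) \left(-26 - 18\right) + 21\right) + 4\right) \left(-34\right) + \left(23217 - 2028\right) = \left(\left(31 \left(-44\right) + 21\right) + 4\right) \left(-34\right) + \left(23217 - 2028\right) = \left(\left(-1364 + 21\right) + 4\right) \left(-34\right) + 21189 = \left(-1343 + 4\right) \left(-34\right) + 21189 = \left(-1339\right) \left(-34\right) + 21189 = 45526 + 21189 = 66715$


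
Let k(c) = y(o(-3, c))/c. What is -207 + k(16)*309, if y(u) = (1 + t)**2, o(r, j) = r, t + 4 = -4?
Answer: 11829/16 ≈ 739.31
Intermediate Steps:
t = -8 (t = -4 - 4 = -8)
y(u) = 49 (y(u) = (1 - 8)**2 = (-7)**2 = 49)
k(c) = 49/c
-207 + k(16)*309 = -207 + (49/16)*309 = -207 + 15141/16 = 11829/16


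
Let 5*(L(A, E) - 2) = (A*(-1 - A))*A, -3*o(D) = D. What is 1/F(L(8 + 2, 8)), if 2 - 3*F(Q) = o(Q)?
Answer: -9/212 ≈ -0.042453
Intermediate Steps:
o(D) = -D/3
L(A, E) = 2 + A**2*(-1 - A)/5 (L(A, E) = 2 + ((A*(-1 - A))*A)/5 = 2 + (A**2*(-1 - A))/5 = 2 + A**2*(-1 - A)/5)
F(Q) = 2/3 + Q/9 (F(Q) = 2/3 - (-1)*Q/9 = 2/3 + Q/9)
1/F(L(8 + 2, 8)) = 1/(2/3 + (2 - (8 + 2)**2/5 - (8 + 2)**3/5)/9) = 1/(2/3 + (2 - 1/5*10**2 - 1/5*10**3)/9) = 1/(2/3 + (2 - 1/5*100 - 1/5*1000)/9) = 1/(2/3 + (2 - 20 - 200)/9) = 1/(2/3 + (1/9)*(-218)) = 1/(2/3 - 218/9) = 1/(-212/9) = -9/212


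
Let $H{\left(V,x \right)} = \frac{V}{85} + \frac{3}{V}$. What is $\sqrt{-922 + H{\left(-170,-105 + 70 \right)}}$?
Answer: $\frac{i \sqrt{26704110}}{170} \approx 30.398 i$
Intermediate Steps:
$H{\left(V,x \right)} = \frac{3}{V} + \frac{V}{85}$ ($H{\left(V,x \right)} = V \frac{1}{85} + \frac{3}{V} = \frac{V}{85} + \frac{3}{V} = \frac{3}{V} + \frac{V}{85}$)
$\sqrt{-922 + H{\left(-170,-105 + 70 \right)}} = \sqrt{-922 + \left(\frac{3}{-170} + \frac{1}{85} \left(-170\right)\right)} = \sqrt{-922 + \left(3 \left(- \frac{1}{170}\right) - 2\right)} = \sqrt{-922 - \frac{343}{170}} = \sqrt{- \frac{157083}{170}} = \frac{i \sqrt{26704110}}{170}$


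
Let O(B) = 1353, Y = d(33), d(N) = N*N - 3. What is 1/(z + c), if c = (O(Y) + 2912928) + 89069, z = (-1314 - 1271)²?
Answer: 1/9685575 ≈ 1.0325e-7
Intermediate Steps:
d(N) = -3 + N² (d(N) = N² - 3 = -3 + N²)
Y = 1086 (Y = -3 + 33² = -3 + 1089 = 1086)
z = 6682225 (z = (-2585)² = 6682225)
c = 3003350 (c = (1353 + 2912928) + 89069 = 2914281 + 89069 = 3003350)
1/(z + c) = 1/(6682225 + 3003350) = 1/9685575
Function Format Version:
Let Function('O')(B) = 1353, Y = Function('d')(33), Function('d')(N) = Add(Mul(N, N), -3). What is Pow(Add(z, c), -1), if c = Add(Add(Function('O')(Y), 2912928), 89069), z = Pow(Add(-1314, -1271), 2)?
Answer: Rational(1, 9685575) ≈ 1.0325e-7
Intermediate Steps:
Function('d')(N) = Add(-3, Pow(N, 2)) (Function('d')(N) = Add(Pow(N, 2), -3) = Add(-3, Pow(N, 2)))
Y = 1086 (Y = Add(-3, Pow(33, 2)) = Add(-3, 1089) = 1086)
z = 6682225 (z = Pow(-2585, 2) = 6682225)
c = 3003350 (c = Add(Add(1353, 2912928), 89069) = Add(2914281, 89069) = 3003350)
Pow(Add(z, c), -1) = Pow(Add(6682225, 3003350), -1) = Pow(9685575, -1) = Rational(1, 9685575)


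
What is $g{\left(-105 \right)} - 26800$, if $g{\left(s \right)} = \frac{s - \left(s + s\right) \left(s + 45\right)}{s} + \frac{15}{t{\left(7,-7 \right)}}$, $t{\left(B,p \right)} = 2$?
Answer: $- \frac{53343}{2} \approx -26672.0$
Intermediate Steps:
$g{\left(s \right)} = \frac{15}{2} + \frac{s - 2 s \left(45 + s\right)}{s}$ ($g{\left(s \right)} = \frac{s - \left(s + s\right) \left(s + 45\right)}{s} + \frac{15}{2} = \frac{s - 2 s \left(45 + s\right)}{s} + 15 \cdot \frac{1}{2} = \frac{s - 2 s \left(45 + s\right)}{s} + \frac{15}{2} = \frac{15}{2} + \frac{s - 2 s \left(45 + s\right)}{s}$)
$g{\left(-105 \right)} - 26800 = \left(- \frac{163}{2} - -210\right) - 26800 = \left(- \frac{163}{2} + 210\right) - 26800 = \frac{257}{2} - 26800 = - \frac{53343}{2}$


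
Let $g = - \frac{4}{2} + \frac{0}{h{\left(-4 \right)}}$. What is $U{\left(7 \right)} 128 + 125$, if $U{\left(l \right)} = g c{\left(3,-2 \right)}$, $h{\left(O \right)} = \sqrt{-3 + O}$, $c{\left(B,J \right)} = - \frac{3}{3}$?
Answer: $381$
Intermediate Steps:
$c{\left(B,J \right)} = -1$ ($c{\left(B,J \right)} = \left(-3\right) \frac{1}{3} = -1$)
$g = -2$ ($g = - \frac{4}{2} + \frac{0}{\sqrt{-3 - 4}} = \left(-4\right) \frac{1}{2} + \frac{0}{\sqrt{-7}} = -2 + \frac{0}{i \sqrt{7}} = -2 + 0 \left(- \frac{i \sqrt{7}}{7}\right) = -2 + 0 = -2$)
$U{\left(l \right)} = 2$ ($U{\left(l \right)} = \left(-2\right) \left(-1\right) = 2$)
$U{\left(7 \right)} 128 + 125 = 2 \cdot 128 + 125 = 256 + 125 = 381$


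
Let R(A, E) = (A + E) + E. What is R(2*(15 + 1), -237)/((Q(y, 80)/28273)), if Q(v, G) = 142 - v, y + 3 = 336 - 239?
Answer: -6248333/24 ≈ -2.6035e+5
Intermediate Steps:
y = 94 (y = -3 + (336 - 239) = -3 + 97 = 94)
R(A, E) = A + 2*E
R(2*(15 + 1), -237)/((Q(y, 80)/28273)) = (2*(15 + 1) + 2*(-237))/(((142 - 1*94)/28273)) = (2*16 - 474)/(((142 - 94)*(1/28273))) = (32 - 474)/((48*(1/28273))) = -442/48/28273 = -442*28273/48 = -6248333/24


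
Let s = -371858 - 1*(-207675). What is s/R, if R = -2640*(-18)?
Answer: -164183/47520 ≈ -3.4550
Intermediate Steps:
R = 47520
s = -164183 (s = -371858 + 207675 = -164183)
s/R = -164183/47520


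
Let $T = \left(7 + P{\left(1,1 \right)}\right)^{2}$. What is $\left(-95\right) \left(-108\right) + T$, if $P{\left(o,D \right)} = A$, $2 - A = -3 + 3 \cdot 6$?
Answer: $10296$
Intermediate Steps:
$A = -13$ ($A = 2 - \left(-3 + 3 \cdot 6\right) = 2 - \left(-3 + 18\right) = 2 - 15 = -13$)
$P{\left(o,D \right)} = -13$
$T = 36$ ($T = \left(7 - 13\right)^{2} = \left(-6\right)^{2} = 36$)
$\left(-95\right) \left(-108\right) + T = \left(-95\right) \left(-108\right) + 36 = 10260 + 36 = 10296$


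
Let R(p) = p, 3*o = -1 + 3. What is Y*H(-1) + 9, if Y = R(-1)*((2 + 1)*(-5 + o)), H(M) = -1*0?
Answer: 9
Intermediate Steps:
o = 2/3 (o = (-1 + 3)/3 = (1/3)*2 = 2/3 ≈ 0.66667)
H(M) = 0
Y = 13 (Y = -(2 + 1)*(-5 + 2/3) = -3*(-13)/3 = -1*(-13) = 13)
Y*H(-1) + 9 = 13*0 + 9 = 0 + 9 = 9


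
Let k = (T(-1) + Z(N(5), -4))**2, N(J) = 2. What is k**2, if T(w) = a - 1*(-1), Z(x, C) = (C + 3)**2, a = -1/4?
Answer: 2401/256 ≈ 9.3789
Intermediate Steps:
a = -1/4 (a = -1*1/4 = -1/4 ≈ -0.25000)
Z(x, C) = (3 + C)**2
T(w) = 3/4 (T(w) = -1/4 - 1*(-1) = -1/4 + 1 = 3/4)
k = 49/16 (k = (3/4 + (3 - 4)**2)**2 = (3/4 + (-1)**2)**2 = (3/4 + 1)**2 = (7/4)**2 = 49/16 ≈ 3.0625)
k**2 = (49/16)**2 = 2401/256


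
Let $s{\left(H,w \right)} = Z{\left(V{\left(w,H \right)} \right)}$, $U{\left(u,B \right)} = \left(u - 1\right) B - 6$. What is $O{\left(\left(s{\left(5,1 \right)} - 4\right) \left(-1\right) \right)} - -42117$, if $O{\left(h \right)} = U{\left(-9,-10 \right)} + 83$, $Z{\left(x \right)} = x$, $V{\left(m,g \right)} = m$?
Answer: $42294$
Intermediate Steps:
$U{\left(u,B \right)} = -6 + B \left(-1 + u\right)$ ($U{\left(u,B \right)} = \left(-1 + u\right) B - 6 = B \left(-1 + u\right) - 6 = -6 + B \left(-1 + u\right)$)
$s{\left(H,w \right)} = w$
$O{\left(h \right)} = 177$ ($O{\left(h \right)} = \left(-6 - -10 - -90\right) + 83 = \left(-6 + 10 + 90\right) + 83 = 94 + 83 = 177$)
$O{\left(\left(s{\left(5,1 \right)} - 4\right) \left(-1\right) \right)} - -42117 = 177 - -42117 = 177 + 42117 = 42294$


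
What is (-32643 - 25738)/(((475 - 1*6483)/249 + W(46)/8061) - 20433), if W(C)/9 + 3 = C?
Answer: 39060567003/13687075654 ≈ 2.8538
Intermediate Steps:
W(C) = -27 + 9*C
(-32643 - 25738)/(((475 - 1*6483)/249 + W(46)/8061) - 20433) = (-32643 - 25738)/(((475 - 1*6483)/249 + (-27 + 9*46)/8061) - 20433) = -58381/(((475 - 6483)*(1/249) + (-27 + 414)*(1/8061)) - 20433) = -58381/((-6008*1/249 + 387*(1/8061)) - 20433) = -58381/((-6008/249 + 129/2687) - 20433) = -58381/(-16111375/669063 - 20433) = -58381/(-13687075654/669063) = -58381*(-669063/13687075654) = 39060567003/13687075654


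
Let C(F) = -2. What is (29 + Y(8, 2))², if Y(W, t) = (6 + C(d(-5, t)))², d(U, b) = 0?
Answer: 2025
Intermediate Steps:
Y(W, t) = 16 (Y(W, t) = (6 - 2)² = 4² = 16)
(29 + Y(8, 2))² = (29 + 16)² = 45² = 2025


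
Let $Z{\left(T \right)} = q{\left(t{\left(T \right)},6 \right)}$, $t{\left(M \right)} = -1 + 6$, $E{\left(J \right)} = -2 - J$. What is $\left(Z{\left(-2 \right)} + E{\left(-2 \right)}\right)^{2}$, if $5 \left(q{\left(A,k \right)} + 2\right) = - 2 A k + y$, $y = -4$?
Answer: $\frac{5476}{25} \approx 219.04$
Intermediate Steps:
$t{\left(M \right)} = 5$
$q{\left(A,k \right)} = - \frac{14}{5} - \frac{2 A k}{5}$ ($q{\left(A,k \right)} = -2 + \frac{- 2 A k - 4}{5} = -2 + \frac{-4 - 2 A k}{5} = -2 - \left(\frac{4}{5} + \frac{2 A k}{5}\right) = - \frac{14}{5} - \frac{2 A k}{5}$)
$Z{\left(T \right)} = - \frac{74}{5}$ ($Z{\left(T \right)} = - \frac{14}{5} - 2 \cdot 6 = - \frac{14}{5} - 12 = - \frac{74}{5}$)
$\left(Z{\left(-2 \right)} + E{\left(-2 \right)}\right)^{2} = \left(- \frac{74}{5} - 0\right)^{2} = \left(- \frac{74}{5} + \left(-2 + 2\right)\right)^{2} = \left(- \frac{74}{5} + 0\right)^{2} = \left(- \frac{74}{5}\right)^{2} = \frac{5476}{25}$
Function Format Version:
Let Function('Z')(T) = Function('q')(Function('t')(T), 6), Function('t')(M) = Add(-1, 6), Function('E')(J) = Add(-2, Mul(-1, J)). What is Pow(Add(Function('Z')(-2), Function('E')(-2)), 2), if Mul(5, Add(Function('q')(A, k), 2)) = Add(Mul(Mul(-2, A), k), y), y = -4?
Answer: Rational(5476, 25) ≈ 219.04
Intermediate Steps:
Function('t')(M) = 5
Function('q')(A, k) = Add(Rational(-14, 5), Mul(Rational(-2, 5), A, k)) (Function('q')(A, k) = Add(-2, Mul(Rational(1, 5), Add(Mul(Mul(-2, A), k), -4))) = Add(-2, Mul(Rational(1, 5), Add(Mul(-2, A, k), -4))) = Add(-2, Mul(Rational(1, 5), Add(-4, Mul(-2, A, k)))) = Add(-2, Add(Rational(-4, 5), Mul(Rational(-2, 5), A, k))) = Add(Rational(-14, 5), Mul(Rational(-2, 5), A, k)))
Function('Z')(T) = Rational(-74, 5) (Function('Z')(T) = Add(Rational(-14, 5), Mul(Rational(-2, 5), 5, 6)) = Add(Rational(-14, 5), -12) = Rational(-74, 5))
Pow(Add(Function('Z')(-2), Function('E')(-2)), 2) = Pow(Add(Rational(-74, 5), Add(-2, Mul(-1, -2))), 2) = Pow(Add(Rational(-74, 5), Add(-2, 2)), 2) = Pow(Add(Rational(-74, 5), 0), 2) = Pow(Rational(-74, 5), 2) = Rational(5476, 25)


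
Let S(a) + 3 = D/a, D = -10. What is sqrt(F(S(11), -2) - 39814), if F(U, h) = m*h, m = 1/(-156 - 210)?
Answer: I*sqrt(1333330863)/183 ≈ 199.53*I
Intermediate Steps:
m = -1/366 (m = 1/(-366) = -1/366 ≈ -0.0027322)
S(a) = -3 - 10/a
F(U, h) = -h/366
sqrt(F(S(11), -2) - 39814) = sqrt(-1/366*(-2) - 39814) = sqrt(1/183 - 39814) = sqrt(-7285961/183) = I*sqrt(1333330863)/183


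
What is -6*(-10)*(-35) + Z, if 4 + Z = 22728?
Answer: 20624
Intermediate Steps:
Z = 22724 (Z = -4 + 22728 = 22724)
-6*(-10)*(-35) + Z = -6*(-10)*(-35) + 22724 = 60*(-35) + 22724 = -2100 + 22724 = 20624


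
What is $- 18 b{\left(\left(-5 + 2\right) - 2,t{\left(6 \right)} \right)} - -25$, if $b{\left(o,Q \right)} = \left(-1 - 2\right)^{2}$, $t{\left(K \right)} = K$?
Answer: $-137$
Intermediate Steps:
$b{\left(o,Q \right)} = 9$ ($b{\left(o,Q \right)} = \left(-3\right)^{2} = 9$)
$- 18 b{\left(\left(-5 + 2\right) - 2,t{\left(6 \right)} \right)} - -25 = \left(-18\right) 9 - -25 = -162 + 25 = -137$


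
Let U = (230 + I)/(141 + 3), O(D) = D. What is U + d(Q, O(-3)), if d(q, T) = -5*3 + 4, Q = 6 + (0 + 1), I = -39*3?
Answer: -1471/144 ≈ -10.215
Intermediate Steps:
I = -117
Q = 7 (Q = 6 + 1 = 7)
d(q, T) = -11 (d(q, T) = -15 + 4 = -11)
U = 113/144 (U = (230 - 117)/(141 + 3) = 113/144 ≈ 0.78472)
U + d(Q, O(-3)) = 113/144 - 11 = -1471/144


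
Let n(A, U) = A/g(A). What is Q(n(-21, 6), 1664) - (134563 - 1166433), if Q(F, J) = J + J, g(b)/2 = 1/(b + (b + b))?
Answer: 1035198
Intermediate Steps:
g(b) = 2/(3*b) (g(b) = 2/(b + (b + b)) = 2/(b + 2*b) = 2/((3*b)) = 2*(1/(3*b)) = 2/(3*b))
n(A, U) = 3*A²/2 (n(A, U) = A/((2/(3*A))) = A*(3*A/2) = 3*A²/2)
Q(F, J) = 2*J
Q(n(-21, 6), 1664) - (134563 - 1166433) = 2*1664 - (134563 - 1166433) = 3328 - 1*(-1031870) = 3328 + 1031870 = 1035198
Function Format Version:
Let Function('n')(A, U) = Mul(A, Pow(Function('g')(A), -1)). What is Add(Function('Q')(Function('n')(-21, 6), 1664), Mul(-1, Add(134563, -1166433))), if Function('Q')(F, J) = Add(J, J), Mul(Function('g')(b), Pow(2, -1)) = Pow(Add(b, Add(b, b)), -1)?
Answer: 1035198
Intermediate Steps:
Function('g')(b) = Mul(Rational(2, 3), Pow(b, -1)) (Function('g')(b) = Mul(2, Pow(Add(b, Add(b, b)), -1)) = Mul(2, Pow(Add(b, Mul(2, b)), -1)) = Mul(2, Pow(Mul(3, b), -1)) = Mul(2, Mul(Rational(1, 3), Pow(b, -1))) = Mul(Rational(2, 3), Pow(b, -1)))
Function('n')(A, U) = Mul(Rational(3, 2), Pow(A, 2)) (Function('n')(A, U) = Mul(A, Pow(Mul(Rational(2, 3), Pow(A, -1)), -1)) = Mul(A, Mul(Rational(3, 2), A)) = Mul(Rational(3, 2), Pow(A, 2)))
Function('Q')(F, J) = Mul(2, J)
Add(Function('Q')(Function('n')(-21, 6), 1664), Mul(-1, Add(134563, -1166433))) = Add(Mul(2, 1664), Mul(-1, Add(134563, -1166433))) = Add(3328, Mul(-1, -1031870)) = Add(3328, 1031870) = 1035198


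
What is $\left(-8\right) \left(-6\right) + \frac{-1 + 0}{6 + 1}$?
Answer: $\frac{335}{7} \approx 47.857$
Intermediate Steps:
$\left(-8\right) \left(-6\right) + \frac{-1 + 0}{6 + 1} = 48 - \frac{1}{7} = \frac{335}{7}$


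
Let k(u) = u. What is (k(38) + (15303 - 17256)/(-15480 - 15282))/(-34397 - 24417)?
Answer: -130101/201026252 ≈ -0.00064718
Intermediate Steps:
(k(38) + (15303 - 17256)/(-15480 - 15282))/(-34397 - 24417) = (38 + (15303 - 17256)/(-15480 - 15282))/(-34397 - 24417) = (38 - 1953/(-30762))/(-58814) = (38 - 1953*(-1/30762))*(-1/58814) = (38 + 217/3418)*(-1/58814) = (130101/3418)*(-1/58814) = -130101/201026252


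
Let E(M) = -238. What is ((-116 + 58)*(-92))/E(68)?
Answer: -2668/119 ≈ -22.420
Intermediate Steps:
((-116 + 58)*(-92))/E(68) = ((-116 + 58)*(-92))/(-238) = -58*(-92)*(-1/238) = 5336*(-1/238) = -2668/119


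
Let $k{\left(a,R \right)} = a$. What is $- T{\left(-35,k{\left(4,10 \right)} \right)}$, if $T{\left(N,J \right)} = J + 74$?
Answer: $-78$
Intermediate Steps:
$T{\left(N,J \right)} = 74 + J$
$- T{\left(-35,k{\left(4,10 \right)} \right)} = - (74 + 4) = \left(-1\right) 78 = -78$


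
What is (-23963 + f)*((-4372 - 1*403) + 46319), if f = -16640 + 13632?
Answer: -1120483224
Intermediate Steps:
f = -3008
(-23963 + f)*((-4372 - 1*403) + 46319) = (-23963 - 3008)*((-4372 - 1*403) + 46319) = -26971*((-4372 - 403) + 46319) = -26971*(-4775 + 46319) = -26971*41544 = -1120483224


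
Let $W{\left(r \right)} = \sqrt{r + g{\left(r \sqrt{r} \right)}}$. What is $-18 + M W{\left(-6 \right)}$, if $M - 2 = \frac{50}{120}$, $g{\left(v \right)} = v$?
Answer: $-18 + \frac{29 \sqrt{-6 - 6 i \sqrt{6}}}{12} \approx -12.63 - 7.9923 i$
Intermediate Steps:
$M = \frac{29}{12}$ ($M = 2 + \frac{50}{120} = 2 + 50 \cdot \frac{1}{120} = 2 + \frac{5}{12} = \frac{29}{12} \approx 2.4167$)
$W{\left(r \right)} = \sqrt{r + r^{\frac{3}{2}}}$ ($W{\left(r \right)} = \sqrt{r + r \sqrt{r}} = \sqrt{r + r^{\frac{3}{2}}}$)
$-18 + M W{\left(-6 \right)} = -18 + \frac{29 \sqrt{-6 + \left(-6\right)^{\frac{3}{2}}}}{12} = -18 + \frac{29 \sqrt{-6 - 6 i \sqrt{6}}}{12}$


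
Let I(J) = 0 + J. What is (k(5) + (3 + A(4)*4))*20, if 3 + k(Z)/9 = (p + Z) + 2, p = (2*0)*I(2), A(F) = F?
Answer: 1100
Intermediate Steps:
I(J) = J
p = 0 (p = (2*0)*2 = 0*2 = 0)
k(Z) = -9 + 9*Z (k(Z) = -27 + 9*((0 + Z) + 2) = -27 + 9*(Z + 2) = -27 + 9*(2 + Z) = -27 + (18 + 9*Z) = -9 + 9*Z)
(k(5) + (3 + A(4)*4))*20 = ((-9 + 9*5) + (3 + 4*4))*20 = ((-9 + 45) + (3 + 16))*20 = (36 + 19)*20 = 55*20 = 1100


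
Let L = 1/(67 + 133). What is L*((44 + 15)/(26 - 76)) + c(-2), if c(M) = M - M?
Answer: -59/10000 ≈ -0.0059000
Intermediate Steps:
c(M) = 0
L = 1/200 ≈ 0.0050000
L*((44 + 15)/(26 - 76)) + c(-2) = ((44 + 15)/(26 - 76))/200 + 0 = (59/(-50))/200 + 0 = (59*(-1/50))/200 + 0 = (1/200)*(-59/50) + 0 = -59/10000 + 0 = -59/10000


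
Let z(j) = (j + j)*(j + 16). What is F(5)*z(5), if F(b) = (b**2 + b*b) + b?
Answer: 11550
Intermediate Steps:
F(b) = b + 2*b**2 (F(b) = (b**2 + b**2) + b = 2*b**2 + b = b + 2*b**2)
z(j) = 2*j*(16 + j) (z(j) = (2*j)*(16 + j) = 2*j*(16 + j))
F(5)*z(5) = (5*(1 + 2*5))*(2*5*(16 + 5)) = (5*(1 + 10))*(2*5*21) = (5*11)*210 = 55*210 = 11550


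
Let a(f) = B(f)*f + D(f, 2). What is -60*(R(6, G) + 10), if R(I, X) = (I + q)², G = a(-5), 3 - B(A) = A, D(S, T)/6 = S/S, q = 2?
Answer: -4440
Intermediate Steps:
D(S, T) = 6 (D(S, T) = 6*(S/S) = 6*1 = 6)
B(A) = 3 - A
a(f) = 6 + f*(3 - f) (a(f) = (3 - f)*f + 6 = f*(3 - f) + 6 = 6 + f*(3 - f))
G = -34 (G = 6 - 1*(-5)*(-3 - 5) = 6 - 1*(-5)*(-8) = 6 - 40 = -34)
R(I, X) = (2 + I)² (R(I, X) = (I + 2)² = (2 + I)²)
-60*(R(6, G) + 10) = -60*((2 + 6)² + 10) = -60*(8² + 10) = -60*(64 + 10) = -60*74 = -4440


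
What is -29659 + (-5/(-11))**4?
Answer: -434236794/14641 ≈ -29659.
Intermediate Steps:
-29659 + (-5/(-11))**4 = -29659 + (-5*(-1/11))**4 = -29659 + (5/11)**4 = -29659 + 625/14641 = -434236794/14641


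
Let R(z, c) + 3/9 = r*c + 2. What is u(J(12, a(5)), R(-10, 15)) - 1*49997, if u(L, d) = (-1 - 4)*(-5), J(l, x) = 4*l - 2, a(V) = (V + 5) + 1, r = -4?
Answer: -49972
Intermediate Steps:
a(V) = 6 + V (a(V) = (5 + V) + 1 = 6 + V)
J(l, x) = -2 + 4*l
R(z, c) = 5/3 - 4*c (R(z, c) = -1/3 + (-4*c + 2) = -1/3 + (2 - 4*c) = 5/3 - 4*c)
u(L, d) = 25 (u(L, d) = -5*(-5) = 25)
u(J(12, a(5)), R(-10, 15)) - 1*49997 = 25 - 1*49997 = 25 - 49997 = -49972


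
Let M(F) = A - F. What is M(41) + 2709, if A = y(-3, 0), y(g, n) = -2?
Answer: 2666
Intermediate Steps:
A = -2
M(F) = -2 - F
M(41) + 2709 = (-2 - 1*41) + 2709 = (-2 - 41) + 2709 = -43 + 2709 = 2666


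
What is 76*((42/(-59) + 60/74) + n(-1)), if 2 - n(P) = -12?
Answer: 2339128/2183 ≈ 1071.5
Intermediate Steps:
n(P) = 14 (n(P) = 2 - 1*(-12) = 2 + 12 = 14)
76*((42/(-59) + 60/74) + n(-1)) = 76*((42/(-59) + 60/74) + 14) = 76*((42*(-1/59) + 60*(1/74)) + 14) = 76*((-42/59 + 30/37) + 14) = 76*(216/2183 + 14) = 76*(30778/2183) = 2339128/2183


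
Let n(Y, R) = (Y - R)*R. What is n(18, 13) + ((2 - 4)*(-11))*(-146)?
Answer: -3147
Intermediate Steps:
n(Y, R) = R*(Y - R)
n(18, 13) + ((2 - 4)*(-11))*(-146) = 13*(18 - 1*13) + ((2 - 4)*(-11))*(-146) = 13*(18 - 13) - 2*(-11)*(-146) = 13*5 + 22*(-146) = 65 - 3212 = -3147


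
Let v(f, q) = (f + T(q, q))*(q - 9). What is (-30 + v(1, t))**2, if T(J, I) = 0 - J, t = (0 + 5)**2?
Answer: 171396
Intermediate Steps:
t = 25 (t = 5**2 = 25)
T(J, I) = -J
v(f, q) = (-9 + q)*(f - q) (v(f, q) = (f - q)*(q - 9) = (f - q)*(-9 + q) = (-9 + q)*(f - q))
(-30 + v(1, t))**2 = (-30 + (-1*25**2 - 9*1 + 9*25 + 1*25))**2 = (-30 + (-1*625 - 9 + 225 + 25))**2 = (-30 + (-625 - 9 + 225 + 25))**2 = (-30 - 384)**2 = (-414)**2 = 171396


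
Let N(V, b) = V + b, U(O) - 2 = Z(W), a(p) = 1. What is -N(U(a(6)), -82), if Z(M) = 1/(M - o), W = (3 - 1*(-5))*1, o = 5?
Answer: 239/3 ≈ 79.667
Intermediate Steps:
W = 8 (W = (3 + 5)*1 = 8*1 = 8)
Z(M) = 1/(-5 + M) (Z(M) = 1/(M - 1*5) = 1/(M - 5) = 1/(-5 + M))
U(O) = 7/3 (U(O) = 2 + 1/(-5 + 8) = 2 + 1/3 = 7/3)
-N(U(a(6)), -82) = -(7/3 - 82) = -1*(-239/3) = 239/3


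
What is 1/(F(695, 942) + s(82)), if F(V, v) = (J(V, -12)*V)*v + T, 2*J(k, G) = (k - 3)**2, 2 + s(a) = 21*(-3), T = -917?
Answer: 1/156753735098 ≈ 6.3794e-12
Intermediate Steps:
s(a) = -65 (s(a) = -2 + 21*(-3) = -2 - 63 = -65)
J(k, G) = (-3 + k)**2/2 (J(k, G) = (k - 3)**2/2 = (-3 + k)**2/2)
F(V, v) = -917 + V*v*(-3 + V)**2/2 (F(V, v) = (((-3 + V)**2/2)*V)*v - 917 = (V*(-3 + V)**2/2)*v - 917 = V*v*(-3 + V)**2/2 - 917 = -917 + V*v*(-3 + V)**2/2)
1/(F(695, 942) + s(82)) = 1/((-917 + (1/2)*695*942*(-3 + 695)**2) - 65) = 1/((-917 + (1/2)*695*942*692**2) - 65) = 1/((-917 + (1/2)*695*942*478864) - 65) = 1/((-917 + 156753736080) - 65) = 1/(156753735163 - 65) = 1/156753735098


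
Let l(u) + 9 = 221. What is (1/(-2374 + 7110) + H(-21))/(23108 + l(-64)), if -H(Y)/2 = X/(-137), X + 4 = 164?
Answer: 137787/1375523840 ≈ 0.00010017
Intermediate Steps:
X = 160 (X = -4 + 164 = 160)
l(u) = 212 (l(u) = -9 + 221 = 212)
H(Y) = 320/137 (H(Y) = -320/(-137) = -320*(-1)/137 = -2*(-160/137) = 320/137)
(1/(-2374 + 7110) + H(-21))/(23108 + l(-64)) = (1/(-2374 + 7110) + 320/137)/(23108 + 212) = (1/4736 + 320/137)/23320 = (1/4736 + 320/137)*(1/23320) = (1515657/648832)*(1/23320) = 137787/1375523840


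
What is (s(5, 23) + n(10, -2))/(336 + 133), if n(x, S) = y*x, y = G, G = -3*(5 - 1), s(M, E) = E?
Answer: -97/469 ≈ -0.20682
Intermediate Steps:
G = -12 (G = -3*4 = -12)
y = -12
n(x, S) = -12*x
(s(5, 23) + n(10, -2))/(336 + 133) = (23 - 12*10)/(336 + 133) = (23 - 120)/469 = -97*1/469 = -97/469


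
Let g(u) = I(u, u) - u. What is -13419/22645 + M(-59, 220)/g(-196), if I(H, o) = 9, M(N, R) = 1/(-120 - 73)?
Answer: -15169868/25598555 ≈ -0.59261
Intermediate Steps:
M(N, R) = -1/193 (M(N, R) = 1/(-193) = -1/193)
g(u) = 9 - u
-13419/22645 + M(-59, 220)/g(-196) = -13419/22645 - 1/(193*(9 - 1*(-196))) = -13419*1/22645 - 1/(193*(9 + 196)) = -1917/3235 - 1/193/205 = -1917/3235 - 1/193*1/205 = -1917/3235 - 1/39565 = -15169868/25598555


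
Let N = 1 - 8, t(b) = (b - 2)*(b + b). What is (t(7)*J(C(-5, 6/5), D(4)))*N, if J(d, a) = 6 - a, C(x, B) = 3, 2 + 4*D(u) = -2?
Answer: -3430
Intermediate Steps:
D(u) = -1 (D(u) = -½ + (¼)*(-2) = -½ - ½ = -1)
t(b) = 2*b*(-2 + b) (t(b) = (-2 + b)*(2*b) = 2*b*(-2 + b))
N = -7
(t(7)*J(C(-5, 6/5), D(4)))*N = ((2*7*(-2 + 7))*(6 - 1*(-1)))*(-7) = ((2*7*5)*(6 + 1))*(-7) = (70*7)*(-7) = 490*(-7) = -3430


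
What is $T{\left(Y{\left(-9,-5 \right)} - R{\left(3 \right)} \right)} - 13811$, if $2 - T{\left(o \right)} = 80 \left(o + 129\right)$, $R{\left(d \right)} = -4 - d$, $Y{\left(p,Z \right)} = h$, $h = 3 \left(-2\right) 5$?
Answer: $-22289$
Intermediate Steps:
$h = -30$ ($h = \left(-6\right) 5 = -30$)
$Y{\left(p,Z \right)} = -30$
$T{\left(o \right)} = -10318 - 80 o$ ($T{\left(o \right)} = 2 - 80 \left(o + 129\right) = 2 - 80 \left(129 + o\right) = 2 - \left(10320 + 80 o\right) = -10318 - 80 o$)
$T{\left(Y{\left(-9,-5 \right)} - R{\left(3 \right)} \right)} - 13811 = \left(-10318 - 80 \left(-30 - \left(-4 - 3\right)\right)\right) - 13811 = \left(-10318 - 80 \left(-30 - -7\right)\right) - 13811 = \left(-10318 - 80 \left(-30 + 7\right)\right) - 13811 = \left(-10318 - -1840\right) - 13811 = \left(-10318 + 1840\right) - 13811 = -8478 - 13811 = -22289$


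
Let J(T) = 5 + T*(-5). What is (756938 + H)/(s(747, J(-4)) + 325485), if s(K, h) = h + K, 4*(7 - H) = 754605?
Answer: 2273175/1305028 ≈ 1.7419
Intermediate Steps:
J(T) = 5 - 5*T
H = -754577/4 (H = 7 - ¼*754605 = 7 - 754605/4 = -754577/4 ≈ -1.8864e+5)
s(K, h) = K + h
(756938 + H)/(s(747, J(-4)) + 325485) = (756938 - 754577/4)/((747 + (5 - 5*(-4))) + 325485) = 2273175/(4*((747 + (5 + 20)) + 325485)) = 2273175/(4*((747 + 25) + 325485)) = 2273175/(4*(772 + 325485)) = (2273175/4)/326257 = (2273175/4)*(1/326257) = 2273175/1305028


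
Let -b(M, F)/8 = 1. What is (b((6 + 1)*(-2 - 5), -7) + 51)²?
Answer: 1849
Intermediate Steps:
b(M, F) = -8 (b(M, F) = -8*1 = -8)
(b((6 + 1)*(-2 - 5), -7) + 51)² = (-8 + 51)² = 43² = 1849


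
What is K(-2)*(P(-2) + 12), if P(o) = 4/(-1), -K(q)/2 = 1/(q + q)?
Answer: 4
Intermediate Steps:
K(q) = -1/q (K(q) = -2/(q + q) = -2*1/(2*q) = -1/q)
P(o) = -4 (P(o) = 4*(-1) = -4)
K(-2)*(P(-2) + 12) = (-1/(-2))*(-4 + 12) = -1*(-½)*8 = (½)*8 = 4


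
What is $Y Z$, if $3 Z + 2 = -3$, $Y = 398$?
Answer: $- \frac{1990}{3} \approx -663.33$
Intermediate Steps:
$Z = - \frac{5}{3}$ ($Z = - \frac{2}{3} + \frac{1}{3} \left(-3\right) = - \frac{2}{3} - 1 = - \frac{5}{3} \approx -1.6667$)
$Y Z = 398 \left(- \frac{5}{3}\right) = - \frac{1990}{3}$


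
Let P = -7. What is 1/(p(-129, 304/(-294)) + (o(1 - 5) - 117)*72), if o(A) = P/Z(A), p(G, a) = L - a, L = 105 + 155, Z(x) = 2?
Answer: -147/1237000 ≈ -0.00011884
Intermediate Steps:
L = 260
p(G, a) = 260 - a
o(A) = -7/2
1/(p(-129, 304/(-294)) + (o(1 - 5) - 117)*72) = 1/((260 - 304/(-294)) + (-7/2 - 117)*72) = 1/((260 - 304*(-1)/294) - 241/2*72) = 1/((260 - 1*(-152/147)) - 8676) = 1/((260 + 152/147) - 8676) = 1/(38372/147 - 8676) = 1/(-1237000/147) = -147/1237000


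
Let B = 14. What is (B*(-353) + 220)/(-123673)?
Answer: 4722/123673 ≈ 0.038181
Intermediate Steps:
(B*(-353) + 220)/(-123673) = (14*(-353) + 220)/(-123673) = (-4942 + 220)*(-1/123673) = -4722*(-1/123673) = 4722/123673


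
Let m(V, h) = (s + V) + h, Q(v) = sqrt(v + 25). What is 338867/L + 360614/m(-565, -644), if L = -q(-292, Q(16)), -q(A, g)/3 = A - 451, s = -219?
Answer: -214618447/530502 ≈ -404.56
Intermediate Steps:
Q(v) = sqrt(25 + v)
m(V, h) = -219 + V + h (m(V, h) = (-219 + V) + h = -219 + V + h)
q(A, g) = 1353 - 3*A (q(A, g) = -3*(A - 451) = -3*(-451 + A) = 1353 - 3*A)
L = -2229 (L = -(1353 - 3*(-292)) = -(1353 + 876) = -1*2229 = -2229)
338867/L + 360614/m(-565, -644) = 338867/(-2229) + 360614/(-219 - 565 - 644) = 338867*(-1/2229) + 360614/(-1428) = -338867/2229 + 360614*(-1/1428) = -338867/2229 - 180307/714 = -214618447/530502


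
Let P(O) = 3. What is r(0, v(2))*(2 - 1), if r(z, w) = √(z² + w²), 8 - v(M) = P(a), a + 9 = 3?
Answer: 5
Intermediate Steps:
a = -6 (a = -9 + 3 = -6)
v(M) = 5 (v(M) = 8 - 1*3 = 8 - 3 = 5)
r(z, w) = √(w² + z²)
r(0, v(2))*(2 - 1) = √(5² + 0²)*(2 - 1) = √(25 + 0)*1 = √25*1 = 5*1 = 5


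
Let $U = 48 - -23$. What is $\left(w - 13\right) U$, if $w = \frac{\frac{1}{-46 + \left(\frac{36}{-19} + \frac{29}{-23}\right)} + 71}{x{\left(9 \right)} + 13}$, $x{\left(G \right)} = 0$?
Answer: $- \frac{149495825}{279253} \approx -535.34$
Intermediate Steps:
$U = 71$ ($U = 48 + 23 = 71$)
$w = \frac{1524714}{279253}$ ($w = \frac{\frac{1}{-46 + \left(\frac{36}{-19} + \frac{29}{-23}\right)} + 71}{0 + 13} = \frac{\frac{1}{-46 + \left(36 \left(- \frac{1}{19}\right) + 29 \left(- \frac{1}{23}\right)\right)} + 71}{13} = \left(\frac{1}{-46 - \frac{1379}{437}} + 71\right) \frac{1}{13} = \left(\frac{1}{- \frac{21481}{437}} + 71\right) \frac{1}{13} = \left(- \frac{437}{21481} + 71\right) \frac{1}{13} = \frac{1524714}{21481} \cdot \frac{1}{13} = \frac{1524714}{279253} \approx 5.46$)
$\left(w - 13\right) U = \left(\frac{1524714}{279253} - 13\right) 71 = \left(- \frac{2105575}{279253}\right) 71 = - \frac{149495825}{279253}$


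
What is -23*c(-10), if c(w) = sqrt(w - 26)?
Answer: -138*I ≈ -138.0*I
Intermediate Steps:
c(w) = sqrt(-26 + w)
-23*c(-10) = -23*sqrt(-26 - 10) = -138*I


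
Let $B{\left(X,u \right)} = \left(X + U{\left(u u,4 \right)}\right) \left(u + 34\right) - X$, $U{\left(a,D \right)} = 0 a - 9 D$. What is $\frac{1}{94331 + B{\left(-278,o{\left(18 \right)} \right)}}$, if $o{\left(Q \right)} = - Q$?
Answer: $\frac{1}{89585} \approx 1.1163 \cdot 10^{-5}$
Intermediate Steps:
$U{\left(a,D \right)} = - 9 D$ ($U{\left(a,D \right)} = 0 - 9 D = - 9 D$)
$B{\left(X,u \right)} = - X + \left(-36 + X\right) \left(34 + u\right)$ ($B{\left(X,u \right)} = \left(X - 36\right) \left(u + 34\right) - X = \left(X - 36\right) \left(34 + u\right) - X = \left(-36 + X\right) \left(34 + u\right) - X = - X + \left(-36 + X\right) \left(34 + u\right)$)
$\frac{1}{94331 + B{\left(-278,o{\left(18 \right)} \right)}} = \frac{1}{94331 - \left(10398 + 314 \left(-1\right) 18\right)} = \frac{1}{94331 - 4746} = \frac{1}{89585}$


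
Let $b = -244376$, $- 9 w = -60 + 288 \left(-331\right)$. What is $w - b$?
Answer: $\frac{764924}{3} \approx 2.5497 \cdot 10^{5}$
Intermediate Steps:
$w = \frac{31796}{3}$ ($w = - \frac{-60 + 288 \left(-331\right)}{9} = - \frac{-60 - 95328}{9} = \left(- \frac{1}{9}\right) \left(-95388\right) = \frac{31796}{3} \approx 10599.0$)
$w - b = \frac{31796}{3} - -244376 = \frac{31796}{3} + 244376 = \frac{764924}{3}$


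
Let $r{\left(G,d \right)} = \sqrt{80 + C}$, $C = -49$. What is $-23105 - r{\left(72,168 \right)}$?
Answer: $-23105 - \sqrt{31} \approx -23111.0$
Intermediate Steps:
$r{\left(G,d \right)} = \sqrt{31}$ ($r{\left(G,d \right)} = \sqrt{80 - 49} = \sqrt{31}$)
$-23105 - r{\left(72,168 \right)} = -23105 - \sqrt{31}$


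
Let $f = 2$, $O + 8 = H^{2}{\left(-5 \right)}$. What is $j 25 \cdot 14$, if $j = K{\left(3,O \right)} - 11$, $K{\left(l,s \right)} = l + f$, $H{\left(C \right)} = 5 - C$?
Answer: $-2100$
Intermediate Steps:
$O = 92$ ($O = -8 + \left(5 - -5\right)^{2} = -8 + \left(5 + 5\right)^{2} = -8 + 10^{2} = -8 + 100 = 92$)
$K{\left(l,s \right)} = 2 + l$ ($K{\left(l,s \right)} = l + 2 = 2 + l$)
$j = -6$ ($j = \left(2 + 3\right) - 11 = 5 - 11 = -6$)
$j 25 \cdot 14 = \left(-6\right) 25 \cdot 14 = \left(-150\right) 14 = -2100$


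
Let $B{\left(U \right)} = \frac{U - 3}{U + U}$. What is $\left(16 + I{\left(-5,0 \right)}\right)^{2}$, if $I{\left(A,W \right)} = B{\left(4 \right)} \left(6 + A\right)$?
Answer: $\frac{16641}{64} \approx 260.02$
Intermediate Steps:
$B{\left(U \right)} = \frac{-3 + U}{2 U}$
$I{\left(A,W \right)} = \frac{3}{4} + \frac{A}{8}$ ($I{\left(A,W \right)} = \frac{-3 + 4}{2 \cdot 4} \left(6 + A\right) = \frac{1}{2} \cdot \frac{1}{4} \cdot 1 \left(6 + A\right) = \frac{6 + A}{8} = \frac{3}{4} + \frac{A}{8}$)
$\left(16 + I{\left(-5,0 \right)}\right)^{2} = \left(16 + \left(\frac{3}{4} + \frac{1}{8} \left(-5\right)\right)\right)^{2} = \left(16 + \left(\frac{3}{4} - \frac{5}{8}\right)\right)^{2} = \left(16 + \frac{1}{8}\right)^{2} = \left(\frac{129}{8}\right)^{2} = \frac{16641}{64}$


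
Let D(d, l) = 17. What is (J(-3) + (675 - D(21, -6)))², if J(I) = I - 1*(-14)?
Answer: 447561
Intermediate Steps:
J(I) = 14 + I (J(I) = I + 14 = 14 + I)
(J(-3) + (675 - D(21, -6)))² = ((14 - 3) + (675 - 1*17))² = (11 + (675 - 17))² = (11 + 658)² = 669² = 447561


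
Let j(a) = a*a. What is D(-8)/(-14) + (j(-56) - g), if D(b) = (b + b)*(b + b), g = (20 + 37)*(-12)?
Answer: 26612/7 ≈ 3801.7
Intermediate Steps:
g = -684 (g = 57*(-12) = -684)
D(b) = 4*b² (D(b) = (2*b)*(2*b) = 4*b²)
j(a) = a²
D(-8)/(-14) + (j(-56) - g) = (4*(-8)²)/(-14) + ((-56)² - 1*(-684)) = (4*64)*(-1/14) + (3136 + 684) = 256*(-1/14) + 3820 = -128/7 + 3820 = 26612/7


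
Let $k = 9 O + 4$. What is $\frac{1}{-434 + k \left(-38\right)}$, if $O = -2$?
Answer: $\frac{1}{98} \approx 0.010204$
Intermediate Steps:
$k = -14$ ($k = 9 \left(-2\right) + 4 = -18 + 4 = -14$)
$\frac{1}{-434 + k \left(-38\right)} = \frac{1}{-434 - -532} = \frac{1}{-434 + 532} = \frac{1}{98}$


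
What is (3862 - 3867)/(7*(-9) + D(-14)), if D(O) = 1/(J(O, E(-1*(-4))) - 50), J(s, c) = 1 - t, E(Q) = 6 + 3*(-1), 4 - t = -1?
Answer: 270/3403 ≈ 0.079342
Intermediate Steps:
t = 5 (t = 4 - 1*(-1) = 4 + 1 = 5)
E(Q) = 3 (E(Q) = 6 - 3 = 3)
J(s, c) = -4 (J(s, c) = 1 - 1*5 = 1 - 5 = -4)
D(O) = -1/54 (D(O) = 1/(-4 - 50) = 1/(-54) = -1/54)
(3862 - 3867)/(7*(-9) + D(-14)) = (3862 - 3867)/(7*(-9) - 1/54) = -5/(-63 - 1/54) = -5/(-3403/54) = -5*(-54/3403) = 270/3403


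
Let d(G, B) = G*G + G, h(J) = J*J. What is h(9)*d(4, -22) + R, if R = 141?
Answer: 1761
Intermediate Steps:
h(J) = J**2
d(G, B) = G + G**2 (d(G, B) = G**2 + G = G + G**2)
h(9)*d(4, -22) + R = 9**2*(4*(1 + 4)) + 141 = 81*(4*5) + 141 = 81*20 + 141 = 1620 + 141 = 1761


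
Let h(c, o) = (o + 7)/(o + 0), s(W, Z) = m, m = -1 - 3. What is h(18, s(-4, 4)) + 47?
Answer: 185/4 ≈ 46.250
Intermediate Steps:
m = -4
s(W, Z) = -4
h(c, o) = (7 + o)/o
h(18, s(-4, 4)) + 47 = (7 - 4)/(-4) + 47 = -1/4*3 + 47 = -3/4 + 47 = 185/4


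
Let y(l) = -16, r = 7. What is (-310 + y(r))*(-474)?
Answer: 154524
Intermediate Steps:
(-310 + y(r))*(-474) = (-310 - 16)*(-474) = -326*(-474) = 154524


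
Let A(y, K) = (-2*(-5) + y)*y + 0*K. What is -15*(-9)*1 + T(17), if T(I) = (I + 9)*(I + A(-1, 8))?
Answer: 343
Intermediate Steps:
A(y, K) = y*(10 + y) (A(y, K) = (10 + y)*y + 0 = y*(10 + y) + 0 = y*(10 + y))
T(I) = (-9 + I)*(9 + I) (T(I) = (I + 9)*(I - (10 - 1)) = (9 + I)*(I - 1*9) = (9 + I)*(I - 9) = (9 + I)*(-9 + I) = (-9 + I)*(9 + I))
-15*(-9)*1 + T(17) = -15*(-9)*1 + (-81 + 17**2) = 135*1 + (-81 + 289) = 135 + 208 = 343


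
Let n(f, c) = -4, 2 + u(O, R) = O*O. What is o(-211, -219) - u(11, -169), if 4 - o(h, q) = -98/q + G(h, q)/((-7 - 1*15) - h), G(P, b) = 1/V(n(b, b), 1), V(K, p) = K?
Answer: -6371243/55188 ≈ -115.45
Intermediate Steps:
u(O, R) = -2 + O**2 (u(O, R) = -2 + O*O = -2 + O**2)
G(P, b) = -1/4 (G(P, b) = 1/(-4) = -1/4)
o(h, q) = 4 + 98/q + 1/(4*(-22 - h)) (o(h, q) = 4 - (-98/q - 1/(4*((-7 - 1*15) - h))) = 4 - (-98/q - 1/(4*((-7 - 15) - h))) = 4 - (-98/q - 1/(4*(-22 - h))) = 4 + (98/q + 1/(4*(-22 - h))) = 4 + 98/q + 1/(4*(-22 - h)))
o(-211, -219) - u(11, -169) = (1/4)*(8624 + 351*(-219) + 392*(-211) + 16*(-211)*(-219))/(-219*(22 - 211)) - (-2 + 11**2) = (1/4)*(-1/219)*(8624 - 76869 - 82712 + 739344)/(-189) - (-2 + 121) = (1/4)*(-1/219)*(-1/189)*588387 - 1*119 = 196129/55188 - 119 = -6371243/55188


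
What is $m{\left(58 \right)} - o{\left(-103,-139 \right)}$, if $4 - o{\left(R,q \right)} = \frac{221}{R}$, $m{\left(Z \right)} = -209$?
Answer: $- \frac{22160}{103} \approx -215.15$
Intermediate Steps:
$o{\left(R,q \right)} = 4 - \frac{221}{R}$
$m{\left(58 \right)} - o{\left(-103,-139 \right)} = -209 - \left(4 - \frac{221}{-103}\right) = -209 - \left(4 - - \frac{221}{103}\right) = -209 - \left(4 + \frac{221}{103}\right) = -209 - \frac{633}{103} = - \frac{22160}{103}$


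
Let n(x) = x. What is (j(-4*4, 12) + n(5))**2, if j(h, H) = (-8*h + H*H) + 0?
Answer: 76729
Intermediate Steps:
j(h, H) = H**2 - 8*h (j(h, H) = (-8*h + H**2) + 0 = (H**2 - 8*h) + 0 = H**2 - 8*h)
(j(-4*4, 12) + n(5))**2 = ((12**2 - (-32)*4) + 5)**2 = ((144 - 8*(-16)) + 5)**2 = ((144 + 128) + 5)**2 = (272 + 5)**2 = 277**2 = 76729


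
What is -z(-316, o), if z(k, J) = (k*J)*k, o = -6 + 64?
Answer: -5791648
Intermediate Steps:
o = 58
z(k, J) = J*k² (z(k, J) = (J*k)*k = J*k²)
-z(-316, o) = -58*(-316)² = -58*99856 = -1*5791648 = -5791648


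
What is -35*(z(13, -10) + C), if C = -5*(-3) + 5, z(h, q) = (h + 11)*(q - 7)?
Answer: 13580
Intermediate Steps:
z(h, q) = (-7 + q)*(11 + h) (z(h, q) = (11 + h)*(-7 + q) = (-7 + q)*(11 + h))
C = 20 (C = 15 + 5 = 20)
-35*(z(13, -10) + C) = -35*((-77 - 7*13 + 11*(-10) + 13*(-10)) + 20) = -35*((-77 - 91 - 110 - 130) + 20) = -35*(-408 + 20) = -35*(-388) = 13580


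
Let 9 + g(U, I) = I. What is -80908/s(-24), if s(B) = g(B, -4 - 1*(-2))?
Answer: 80908/11 ≈ 7355.3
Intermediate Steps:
g(U, I) = -9 + I
s(B) = -11 (s(B) = -9 + (-4 - 1*(-2)) = -9 + (-4 + 2) = -9 - 2 = -11)
-80908/s(-24) = -80908/(-11) = -80908*(-1/11) = 80908/11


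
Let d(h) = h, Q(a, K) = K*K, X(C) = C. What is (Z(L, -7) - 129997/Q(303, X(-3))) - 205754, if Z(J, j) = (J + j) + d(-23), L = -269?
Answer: -1984474/9 ≈ -2.2050e+5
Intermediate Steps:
Q(a, K) = K²
Z(J, j) = -23 + J + j (Z(J, j) = (J + j) - 23 = -23 + J + j)
(Z(L, -7) - 129997/Q(303, X(-3))) - 205754 = ((-23 - 269 - 7) - 129997/((-3)²)) - 205754 = (-299 - 129997/9) - 205754 = -132688/9 - 205754 = -1984474/9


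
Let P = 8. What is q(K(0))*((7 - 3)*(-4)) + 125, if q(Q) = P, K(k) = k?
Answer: -3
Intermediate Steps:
q(Q) = 8
q(K(0))*((7 - 3)*(-4)) + 125 = 8*((7 - 3)*(-4)) + 125 = 8*(4*(-4)) + 125 = 8*(-16) + 125 = -128 + 125 = -3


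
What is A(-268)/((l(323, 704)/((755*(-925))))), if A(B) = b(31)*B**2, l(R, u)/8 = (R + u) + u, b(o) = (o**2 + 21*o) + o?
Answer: -10301627662250/1731 ≈ -5.9513e+9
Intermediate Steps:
b(o) = o**2 + 22*o
l(R, u) = 8*R + 16*u (l(R, u) = 8*((R + u) + u) = 8*(R + 2*u) = 8*R + 16*u)
A(B) = 1643*B**2 (A(B) = (31*(22 + 31))*B**2 = (31*53)*B**2 = 1643*B**2)
A(-268)/((l(323, 704)/((755*(-925))))) = (1643*(-268)**2)/(((8*323 + 16*704)/((755*(-925))))) = (1643*71824)/(((2584 + 11264)/(-698375))) = 118006832/((13848*(-1/698375))) = 118006832/(-13848/698375) = 118006832*(-698375/13848) = -10301627662250/1731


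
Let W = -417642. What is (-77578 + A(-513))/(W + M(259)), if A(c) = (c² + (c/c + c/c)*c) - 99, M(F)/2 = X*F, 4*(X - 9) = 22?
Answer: -184466/410131 ≈ -0.44977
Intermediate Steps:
X = 29/2 (X = 9 + (¼)*22 = 9 + 11/2 = 29/2 ≈ 14.500)
M(F) = 29*F (M(F) = 2*(29*F/2) = 29*F)
A(c) = -99 + c² + 2*c (A(c) = (c² + (1 + 1)*c) - 99 = (c² + 2*c) - 99 = -99 + c² + 2*c)
(-77578 + A(-513))/(W + M(259)) = (-77578 + (-99 + (-513)² + 2*(-513)))/(-417642 + 29*259) = (-77578 + (-99 + 263169 - 1026))/(-417642 + 7511) = (-77578 + 262044)/(-410131) = 184466*(-1/410131) = -184466/410131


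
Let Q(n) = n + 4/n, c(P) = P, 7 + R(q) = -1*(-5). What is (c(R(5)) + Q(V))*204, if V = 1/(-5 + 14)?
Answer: 20876/3 ≈ 6958.7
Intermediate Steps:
R(q) = -2 (R(q) = -7 - 1*(-5) = -7 + 5 = -2)
V = 1/9 ≈ 0.11111
(c(R(5)) + Q(V))*204 = (-2 + (1/9 + 4/(1/9)))*204 = (-2 + (1/9 + 4*9))*204 = (-2 + (1/9 + 36))*204 = (-2 + 325/9)*204 = (307/9)*204 = 20876/3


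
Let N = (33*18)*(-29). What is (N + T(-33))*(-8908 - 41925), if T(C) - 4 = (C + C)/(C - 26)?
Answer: 51647954656/59 ≈ 8.7539e+8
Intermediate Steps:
T(C) = 4 + 2*C/(-26 + C) (T(C) = 4 + (C + C)/(C - 26) = 4 + (2*C)/(-26 + C) = 4 + 2*C/(-26 + C))
N = -17226 (N = 594*(-29) = -17226)
(N + T(-33))*(-8908 - 41925) = (-17226 + 2*(-52 + 3*(-33))/(-26 - 33))*(-8908 - 41925) = (-17226 + 2*(-52 - 99)/(-59))*(-50833) = (-17226 + 2*(-1/59)*(-151))*(-50833) = (-17226 + 302/59)*(-50833) = -1016032/59*(-50833) = 51647954656/59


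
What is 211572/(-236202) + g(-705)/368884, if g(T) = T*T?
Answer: 6558795567/14521856428 ≈ 0.45165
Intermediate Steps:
g(T) = T²
211572/(-236202) + g(-705)/368884 = 211572/(-236202) + (-705)²/368884 = 211572*(-1/236202) + 497025*(1/368884) = -35262/39367 + 497025/368884 = 6558795567/14521856428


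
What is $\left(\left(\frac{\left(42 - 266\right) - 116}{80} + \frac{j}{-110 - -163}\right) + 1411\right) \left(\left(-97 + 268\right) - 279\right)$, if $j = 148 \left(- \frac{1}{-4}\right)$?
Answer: $- \frac{8056233}{53} \approx -1.52 \cdot 10^{5}$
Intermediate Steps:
$j = 37$ ($j = 148 \left(\left(-1\right) \left(- \frac{1}{4}\right)\right) = 148 \cdot \frac{1}{4} = 37$)
$\left(\left(\frac{\left(42 - 266\right) - 116}{80} + \frac{j}{-110 - -163}\right) + 1411\right) \left(\left(-97 + 268\right) - 279\right) = \left(\left(\frac{\left(42 - 266\right) - 116}{80} + \frac{37}{-110 - -163}\right) + 1411\right) \left(\left(-97 + 268\right) - 279\right) = \left(\left(\left(-224 - 116\right) \frac{1}{80} + \frac{37}{-110 + 163}\right) + 1411\right) \left(171 - 279\right) = \left(\left(\left(-340\right) \frac{1}{80} + \frac{37}{53}\right) + 1411\right) \left(-108\right) = \left(\left(- \frac{17}{4} + 37 \cdot \frac{1}{53}\right) + 1411\right) \left(-108\right) = \left(\left(- \frac{17}{4} + \frac{37}{53}\right) + 1411\right) \left(-108\right) = \left(- \frac{753}{212} + 1411\right) \left(-108\right) = \frac{298379}{212} \left(-108\right) = - \frac{8056233}{53}$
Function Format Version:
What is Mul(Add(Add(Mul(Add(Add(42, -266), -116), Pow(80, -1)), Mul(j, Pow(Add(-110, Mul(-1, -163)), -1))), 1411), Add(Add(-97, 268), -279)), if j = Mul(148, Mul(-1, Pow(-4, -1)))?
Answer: Rational(-8056233, 53) ≈ -1.5200e+5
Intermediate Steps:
j = 37 (j = Mul(148, Mul(-1, Rational(-1, 4))) = Mul(148, Rational(1, 4)) = 37)
Mul(Add(Add(Mul(Add(Add(42, -266), -116), Pow(80, -1)), Mul(j, Pow(Add(-110, Mul(-1, -163)), -1))), 1411), Add(Add(-97, 268), -279)) = Mul(Add(Add(Mul(Add(Add(42, -266), -116), Pow(80, -1)), Mul(37, Pow(Add(-110, Mul(-1, -163)), -1))), 1411), Add(Add(-97, 268), -279)) = Mul(Add(Add(Mul(Add(-224, -116), Rational(1, 80)), Mul(37, Pow(Add(-110, 163), -1))), 1411), Add(171, -279)) = Mul(Add(Add(Mul(-340, Rational(1, 80)), Mul(37, Pow(53, -1))), 1411), -108) = Mul(Add(Add(Rational(-17, 4), Mul(37, Rational(1, 53))), 1411), -108) = Mul(Add(Add(Rational(-17, 4), Rational(37, 53)), 1411), -108) = Mul(Add(Rational(-753, 212), 1411), -108) = Mul(Rational(298379, 212), -108) = Rational(-8056233, 53)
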